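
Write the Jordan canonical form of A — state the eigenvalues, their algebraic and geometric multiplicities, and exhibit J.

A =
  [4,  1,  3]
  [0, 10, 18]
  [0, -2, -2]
J_2(4) ⊕ J_1(4)

The characteristic polynomial is
  det(x·I − A) = x^3 - 12*x^2 + 48*x - 64 = (x - 4)^3

Eigenvalues and multiplicities (the geometric multiplicity of λ is n − rank(A − λI), which equals the number of Jordan blocks for λ):
  λ = 4: algebraic multiplicity = 3, geometric multiplicity = 2

Determining the block sizes for each eigenvalue:
  λ = 4: 2 blocks summing to 3 forces exactly one block of size 2 and the rest size 1 → block sizes [2, 1]

Assembling the blocks gives a Jordan form
J =
  [4, 1, 0]
  [0, 4, 0]
  [0, 0, 4]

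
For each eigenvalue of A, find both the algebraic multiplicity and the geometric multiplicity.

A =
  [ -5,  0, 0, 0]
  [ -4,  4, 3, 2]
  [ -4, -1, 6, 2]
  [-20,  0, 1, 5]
λ = -5: alg = 1, geom = 1; λ = 5: alg = 3, geom = 1

Step 1 — factor the characteristic polynomial to read off the algebraic multiplicities:
  χ_A(x) = (x - 5)^3*(x + 5)

Step 2 — compute geometric multiplicities via the rank-nullity identity g(λ) = n − rank(A − λI):
  rank(A − (-5)·I) = 3, so dim ker(A − (-5)·I) = n − 3 = 1
  rank(A − (5)·I) = 3, so dim ker(A − (5)·I) = n − 3 = 1

Summary:
  λ = -5: algebraic multiplicity = 1, geometric multiplicity = 1
  λ = 5: algebraic multiplicity = 3, geometric multiplicity = 1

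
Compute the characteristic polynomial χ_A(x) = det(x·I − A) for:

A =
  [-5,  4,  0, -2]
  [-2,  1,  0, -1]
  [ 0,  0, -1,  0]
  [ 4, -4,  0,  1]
x^4 + 4*x^3 + 6*x^2 + 4*x + 1

Expanding det(x·I − A) (e.g. by cofactor expansion or by noting that A is similar to its Jordan form J, which has the same characteristic polynomial as A) gives
  χ_A(x) = x^4 + 4*x^3 + 6*x^2 + 4*x + 1
which factors as (x + 1)^4. The eigenvalues (with algebraic multiplicities) are λ = -1 with multiplicity 4.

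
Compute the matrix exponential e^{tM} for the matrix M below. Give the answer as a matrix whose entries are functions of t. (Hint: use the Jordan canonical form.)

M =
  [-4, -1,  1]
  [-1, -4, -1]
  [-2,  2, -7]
e^{tM} =
  [t*exp(-5*t) + exp(-5*t), -t*exp(-5*t), t*exp(-5*t)]
  [-t*exp(-5*t), t*exp(-5*t) + exp(-5*t), -t*exp(-5*t)]
  [-2*t*exp(-5*t), 2*t*exp(-5*t), -2*t*exp(-5*t) + exp(-5*t)]

Strategy: write M = P · J · P⁻¹ where J is a Jordan canonical form, so e^{tM} = P · e^{tJ} · P⁻¹, and e^{tJ} can be computed block-by-block.

M has Jordan form
J =
  [-5,  1,  0]
  [ 0, -5,  0]
  [ 0,  0, -5]
(up to reordering of blocks).

Per-block formulas:
  For a 1×1 block at λ = -5: exp(t · [-5]) = [e^(-5t)].
  For a 2×2 Jordan block J_2(-5): exp(t · J_2(-5)) = e^(-5t)·(I + t·N), where N is the 2×2 nilpotent shift.

After assembling e^{tJ} and conjugating by P, we get:

e^{tM} =
  [t*exp(-5*t) + exp(-5*t), -t*exp(-5*t), t*exp(-5*t)]
  [-t*exp(-5*t), t*exp(-5*t) + exp(-5*t), -t*exp(-5*t)]
  [-2*t*exp(-5*t), 2*t*exp(-5*t), -2*t*exp(-5*t) + exp(-5*t)]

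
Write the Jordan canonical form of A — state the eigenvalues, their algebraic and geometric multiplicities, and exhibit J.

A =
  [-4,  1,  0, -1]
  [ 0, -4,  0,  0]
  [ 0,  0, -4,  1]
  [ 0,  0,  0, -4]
J_2(-4) ⊕ J_2(-4)

The characteristic polynomial is
  det(x·I − A) = x^4 + 16*x^3 + 96*x^2 + 256*x + 256 = (x + 4)^4

Eigenvalues and multiplicities (the geometric multiplicity of λ is n − rank(A − λI), which equals the number of Jordan blocks for λ):
  λ = -4: algebraic multiplicity = 4, geometric multiplicity = 2

Determining the block sizes for each eigenvalue:
  λ = -4: with am = 4 and gm = 2, the partition is not yet determined (e.g. several partitions of 4 into 2 parts exist). Let N = A − (-4)·I. Computing rank(N^1) = 2, rank(N^2) = 0; the number of blocks of size ≥ j is rank(N^{j−1}) − rank(N^j), giving [2, 2]. So we have 2 block(s) of size 2 → block sizes [2, 2]

Assembling the blocks gives a Jordan form
J =
  [-4,  1,  0,  0]
  [ 0, -4,  0,  0]
  [ 0,  0, -4,  1]
  [ 0,  0,  0, -4]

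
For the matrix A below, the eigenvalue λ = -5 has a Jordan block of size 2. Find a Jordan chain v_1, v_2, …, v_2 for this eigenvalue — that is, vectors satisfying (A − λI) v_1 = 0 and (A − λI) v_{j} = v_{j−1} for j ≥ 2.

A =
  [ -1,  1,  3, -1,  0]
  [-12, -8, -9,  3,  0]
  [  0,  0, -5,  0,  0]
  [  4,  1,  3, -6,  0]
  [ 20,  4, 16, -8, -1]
A Jordan chain for λ = -5 of length 2:
v_1 = (-1, 3, 0, -1, 0)ᵀ
v_2 = (1, -5, 0, 0, 0)ᵀ

Let N = A − (-5)·I. We want v_2 with N^2 v_2 = 0 but N^1 v_2 ≠ 0; then v_{j-1} := N · v_j for j = 2, …, 2.

Pick v_2 = (1, -5, 0, 0, 0)ᵀ.
Then v_1 = N · v_2 = (-1, 3, 0, -1, 0)ᵀ.

Sanity check: (A − (-5)·I) v_1 = (0, 0, 0, 0, 0)ᵀ = 0. ✓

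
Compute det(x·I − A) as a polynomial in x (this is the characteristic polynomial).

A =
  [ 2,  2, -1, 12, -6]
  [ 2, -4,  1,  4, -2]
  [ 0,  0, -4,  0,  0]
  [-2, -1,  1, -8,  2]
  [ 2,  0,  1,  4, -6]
x^5 + 20*x^4 + 160*x^3 + 640*x^2 + 1280*x + 1024

Expanding det(x·I − A) (e.g. by cofactor expansion or by noting that A is similar to its Jordan form J, which has the same characteristic polynomial as A) gives
  χ_A(x) = x^5 + 20*x^4 + 160*x^3 + 640*x^2 + 1280*x + 1024
which factors as (x + 4)^5. The eigenvalues (with algebraic multiplicities) are λ = -4 with multiplicity 5.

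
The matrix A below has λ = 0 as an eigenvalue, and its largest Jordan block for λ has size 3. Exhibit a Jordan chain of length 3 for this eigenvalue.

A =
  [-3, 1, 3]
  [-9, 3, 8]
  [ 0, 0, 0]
A Jordan chain for λ = 0 of length 3:
v_1 = (-1, -3, 0)ᵀ
v_2 = (3, 8, 0)ᵀ
v_3 = (0, 0, 1)ᵀ

Let N = A − (0)·I. We want v_3 with N^3 v_3 = 0 but N^2 v_3 ≠ 0; then v_{j-1} := N · v_j for j = 3, …, 2.

Pick v_3 = (0, 0, 1)ᵀ.
Then v_2 = N · v_3 = (3, 8, 0)ᵀ.
Then v_1 = N · v_2 = (-1, -3, 0)ᵀ.

Sanity check: (A − (0)·I) v_1 = (0, 0, 0)ᵀ = 0. ✓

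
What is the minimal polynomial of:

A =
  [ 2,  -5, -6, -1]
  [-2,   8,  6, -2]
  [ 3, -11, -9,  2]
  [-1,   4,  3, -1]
x^3

The characteristic polynomial is χ_A(x) = x^4, so the eigenvalues are known. The minimal polynomial is
  m_A(x) = Π_λ (x − λ)^{k_λ}
where k_λ is the size of the *largest* Jordan block for λ (equivalently, the smallest k with (A − λI)^k v = 0 for every generalised eigenvector v of λ).

  λ = 0: largest Jordan block has size 3, contributing (x − 0)^3

So m_A(x) = x^3 = x^3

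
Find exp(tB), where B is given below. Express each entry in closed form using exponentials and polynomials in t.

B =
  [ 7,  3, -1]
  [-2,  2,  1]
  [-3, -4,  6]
e^{tB} =
  [t^2*exp(5*t)/2 + 2*t*exp(5*t) + exp(5*t), t^2*exp(5*t)/2 + 3*t*exp(5*t), -t*exp(5*t)]
  [-t^2*exp(5*t)/2 - 2*t*exp(5*t), -t^2*exp(5*t)/2 - 3*t*exp(5*t) + exp(5*t), t*exp(5*t)]
  [-t^2*exp(5*t)/2 - 3*t*exp(5*t), -t^2*exp(5*t)/2 - 4*t*exp(5*t), t*exp(5*t) + exp(5*t)]

Strategy: write B = P · J · P⁻¹ where J is a Jordan canonical form, so e^{tB} = P · e^{tJ} · P⁻¹, and e^{tJ} can be computed block-by-block.

B has Jordan form
J =
  [5, 1, 0]
  [0, 5, 1]
  [0, 0, 5]
(up to reordering of blocks).

Per-block formulas:
  For a 3×3 Jordan block J_3(5): exp(t · J_3(5)) = e^(5t)·(I + t·N + (t^2/2)·N^2), where N is the 3×3 nilpotent shift.

After assembling e^{tJ} and conjugating by P, we get:

e^{tB} =
  [t^2*exp(5*t)/2 + 2*t*exp(5*t) + exp(5*t), t^2*exp(5*t)/2 + 3*t*exp(5*t), -t*exp(5*t)]
  [-t^2*exp(5*t)/2 - 2*t*exp(5*t), -t^2*exp(5*t)/2 - 3*t*exp(5*t) + exp(5*t), t*exp(5*t)]
  [-t^2*exp(5*t)/2 - 3*t*exp(5*t), -t^2*exp(5*t)/2 - 4*t*exp(5*t), t*exp(5*t) + exp(5*t)]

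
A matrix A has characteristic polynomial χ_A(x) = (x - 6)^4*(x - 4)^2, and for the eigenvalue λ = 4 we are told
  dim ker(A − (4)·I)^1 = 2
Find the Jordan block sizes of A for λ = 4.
Block sizes for λ = 4: [1, 1]

From the dimensions of kernels of powers, the number of Jordan blocks of size at least j is d_j − d_{j−1} where d_j = dim ker(N^j) (with d_0 = 0). Computing the differences gives [2].
The number of blocks of size exactly k is (#blocks of size ≥ k) − (#blocks of size ≥ k + 1), so the partition is: 2 block(s) of size 1.
In nonincreasing order the block sizes are [1, 1].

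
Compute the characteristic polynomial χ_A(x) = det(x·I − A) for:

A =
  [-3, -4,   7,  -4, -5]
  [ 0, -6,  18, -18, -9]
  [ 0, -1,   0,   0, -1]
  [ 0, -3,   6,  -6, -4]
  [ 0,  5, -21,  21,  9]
x^5 + 6*x^4 + 9*x^3

Expanding det(x·I − A) (e.g. by cofactor expansion or by noting that A is similar to its Jordan form J, which has the same characteristic polynomial as A) gives
  χ_A(x) = x^5 + 6*x^4 + 9*x^3
which factors as x^3*(x + 3)^2. The eigenvalues (with algebraic multiplicities) are λ = -3 with multiplicity 2, λ = 0 with multiplicity 3.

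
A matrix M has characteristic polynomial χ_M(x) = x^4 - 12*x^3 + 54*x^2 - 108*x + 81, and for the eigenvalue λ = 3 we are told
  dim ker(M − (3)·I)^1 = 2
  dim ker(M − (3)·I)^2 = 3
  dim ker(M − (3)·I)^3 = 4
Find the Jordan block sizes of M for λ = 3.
Block sizes for λ = 3: [3, 1]

From the dimensions of kernels of powers, the number of Jordan blocks of size at least j is d_j − d_{j−1} where d_j = dim ker(N^j) (with d_0 = 0). Computing the differences gives [2, 1, 1].
The number of blocks of size exactly k is (#blocks of size ≥ k) − (#blocks of size ≥ k + 1), so the partition is: 1 block(s) of size 1, 1 block(s) of size 3.
In nonincreasing order the block sizes are [3, 1].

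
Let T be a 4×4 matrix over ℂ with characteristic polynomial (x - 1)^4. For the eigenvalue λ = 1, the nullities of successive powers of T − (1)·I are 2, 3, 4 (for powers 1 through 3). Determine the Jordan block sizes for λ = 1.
Block sizes for λ = 1: [3, 1]

From the dimensions of kernels of powers, the number of Jordan blocks of size at least j is d_j − d_{j−1} where d_j = dim ker(N^j) (with d_0 = 0). Computing the differences gives [2, 1, 1].
The number of blocks of size exactly k is (#blocks of size ≥ k) − (#blocks of size ≥ k + 1), so the partition is: 1 block(s) of size 1, 1 block(s) of size 3.
In nonincreasing order the block sizes are [3, 1].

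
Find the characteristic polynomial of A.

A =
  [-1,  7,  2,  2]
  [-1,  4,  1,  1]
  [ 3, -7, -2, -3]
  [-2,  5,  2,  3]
x^4 - 4*x^3 + 6*x^2 - 4*x + 1

Expanding det(x·I − A) (e.g. by cofactor expansion or by noting that A is similar to its Jordan form J, which has the same characteristic polynomial as A) gives
  χ_A(x) = x^4 - 4*x^3 + 6*x^2 - 4*x + 1
which factors as (x - 1)^4. The eigenvalues (with algebraic multiplicities) are λ = 1 with multiplicity 4.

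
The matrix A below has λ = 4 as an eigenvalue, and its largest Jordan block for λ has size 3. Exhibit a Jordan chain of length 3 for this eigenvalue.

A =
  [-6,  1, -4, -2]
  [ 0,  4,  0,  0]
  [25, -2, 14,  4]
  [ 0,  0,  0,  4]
A Jordan chain for λ = 4 of length 3:
v_1 = (-2, 0, 5, 0)ᵀ
v_2 = (1, 0, -2, 0)ᵀ
v_3 = (0, 1, 0, 0)ᵀ

Let N = A − (4)·I. We want v_3 with N^3 v_3 = 0 but N^2 v_3 ≠ 0; then v_{j-1} := N · v_j for j = 3, …, 2.

Pick v_3 = (0, 1, 0, 0)ᵀ.
Then v_2 = N · v_3 = (1, 0, -2, 0)ᵀ.
Then v_1 = N · v_2 = (-2, 0, 5, 0)ᵀ.

Sanity check: (A − (4)·I) v_1 = (0, 0, 0, 0)ᵀ = 0. ✓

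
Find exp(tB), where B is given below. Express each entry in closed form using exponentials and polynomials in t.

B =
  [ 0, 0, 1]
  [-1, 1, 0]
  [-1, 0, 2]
e^{tB} =
  [-t*exp(t) + exp(t), 0, t*exp(t)]
  [t^2*exp(t)/2 - t*exp(t), exp(t), -t^2*exp(t)/2]
  [-t*exp(t), 0, t*exp(t) + exp(t)]

Strategy: write B = P · J · P⁻¹ where J is a Jordan canonical form, so e^{tB} = P · e^{tJ} · P⁻¹, and e^{tJ} can be computed block-by-block.

B has Jordan form
J =
  [1, 1, 0]
  [0, 1, 1]
  [0, 0, 1]
(up to reordering of blocks).

Per-block formulas:
  For a 3×3 Jordan block J_3(1): exp(t · J_3(1)) = e^(1t)·(I + t·N + (t^2/2)·N^2), where N is the 3×3 nilpotent shift.

After assembling e^{tJ} and conjugating by P, we get:

e^{tB} =
  [-t*exp(t) + exp(t), 0, t*exp(t)]
  [t^2*exp(t)/2 - t*exp(t), exp(t), -t^2*exp(t)/2]
  [-t*exp(t), 0, t*exp(t) + exp(t)]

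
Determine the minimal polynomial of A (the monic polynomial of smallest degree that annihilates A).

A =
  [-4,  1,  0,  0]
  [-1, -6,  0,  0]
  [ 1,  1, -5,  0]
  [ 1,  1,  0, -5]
x^2 + 10*x + 25

The characteristic polynomial is χ_A(x) = (x + 5)^4, so the eigenvalues are known. The minimal polynomial is
  m_A(x) = Π_λ (x − λ)^{k_λ}
where k_λ is the size of the *largest* Jordan block for λ (equivalently, the smallest k with (A − λI)^k v = 0 for every generalised eigenvector v of λ).

  λ = -5: largest Jordan block has size 2, contributing (x + 5)^2

So m_A(x) = (x + 5)^2 = x^2 + 10*x + 25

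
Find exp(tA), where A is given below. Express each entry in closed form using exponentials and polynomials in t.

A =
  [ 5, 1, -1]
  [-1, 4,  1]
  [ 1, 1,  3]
e^{tA} =
  [-t^2*exp(4*t)/2 + t*exp(4*t) + exp(4*t), t*exp(4*t), t^2*exp(4*t)/2 - t*exp(4*t)]
  [-t*exp(4*t), exp(4*t), t*exp(4*t)]
  [-t^2*exp(4*t)/2 + t*exp(4*t), t*exp(4*t), t^2*exp(4*t)/2 - t*exp(4*t) + exp(4*t)]

Strategy: write A = P · J · P⁻¹ where J is a Jordan canonical form, so e^{tA} = P · e^{tJ} · P⁻¹, and e^{tJ} can be computed block-by-block.

A has Jordan form
J =
  [4, 1, 0]
  [0, 4, 1]
  [0, 0, 4]
(up to reordering of blocks).

Per-block formulas:
  For a 3×3 Jordan block J_3(4): exp(t · J_3(4)) = e^(4t)·(I + t·N + (t^2/2)·N^2), where N is the 3×3 nilpotent shift.

After assembling e^{tJ} and conjugating by P, we get:

e^{tA} =
  [-t^2*exp(4*t)/2 + t*exp(4*t) + exp(4*t), t*exp(4*t), t^2*exp(4*t)/2 - t*exp(4*t)]
  [-t*exp(4*t), exp(4*t), t*exp(4*t)]
  [-t^2*exp(4*t)/2 + t*exp(4*t), t*exp(4*t), t^2*exp(4*t)/2 - t*exp(4*t) + exp(4*t)]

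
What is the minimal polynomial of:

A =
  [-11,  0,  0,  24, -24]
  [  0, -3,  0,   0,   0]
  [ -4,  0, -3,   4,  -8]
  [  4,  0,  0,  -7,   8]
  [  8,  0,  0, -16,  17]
x^2 + 2*x - 3

The characteristic polynomial is χ_A(x) = (x - 1)^2*(x + 3)^3, so the eigenvalues are known. The minimal polynomial is
  m_A(x) = Π_λ (x − λ)^{k_λ}
where k_λ is the size of the *largest* Jordan block for λ (equivalently, the smallest k with (A − λI)^k v = 0 for every generalised eigenvector v of λ).

  λ = -3: largest Jordan block has size 1, contributing (x + 3)
  λ = 1: largest Jordan block has size 1, contributing (x − 1)

So m_A(x) = (x - 1)*(x + 3) = x^2 + 2*x - 3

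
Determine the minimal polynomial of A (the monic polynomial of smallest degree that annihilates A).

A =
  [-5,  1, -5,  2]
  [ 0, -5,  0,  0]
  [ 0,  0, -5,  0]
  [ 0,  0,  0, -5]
x^2 + 10*x + 25

The characteristic polynomial is χ_A(x) = (x + 5)^4, so the eigenvalues are known. The minimal polynomial is
  m_A(x) = Π_λ (x − λ)^{k_λ}
where k_λ is the size of the *largest* Jordan block for λ (equivalently, the smallest k with (A − λI)^k v = 0 for every generalised eigenvector v of λ).

  λ = -5: largest Jordan block has size 2, contributing (x + 5)^2

So m_A(x) = (x + 5)^2 = x^2 + 10*x + 25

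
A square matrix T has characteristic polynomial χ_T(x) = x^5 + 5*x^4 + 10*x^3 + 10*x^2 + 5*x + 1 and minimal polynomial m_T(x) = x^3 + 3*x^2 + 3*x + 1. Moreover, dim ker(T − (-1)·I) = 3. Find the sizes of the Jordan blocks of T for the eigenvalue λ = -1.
Block sizes for λ = -1: [3, 1, 1]

Step 1 — from the characteristic polynomial, algebraic multiplicity of λ = -1 is 5. From dim ker(T − (-1)·I) = 3, there are exactly 3 Jordan blocks for λ = -1.
Step 2 — from the minimal polynomial, the factor (x + 1)^3 tells us the largest block for λ = -1 has size 3.
Step 3 — with total size 5, 3 blocks, and largest block 3, the block sizes (in nonincreasing order) are [3, 1, 1].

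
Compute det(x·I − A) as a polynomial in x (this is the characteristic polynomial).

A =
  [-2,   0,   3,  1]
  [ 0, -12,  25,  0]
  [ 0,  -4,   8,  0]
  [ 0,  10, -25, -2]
x^4 + 8*x^3 + 24*x^2 + 32*x + 16

Expanding det(x·I − A) (e.g. by cofactor expansion or by noting that A is similar to its Jordan form J, which has the same characteristic polynomial as A) gives
  χ_A(x) = x^4 + 8*x^3 + 24*x^2 + 32*x + 16
which factors as (x + 2)^4. The eigenvalues (with algebraic multiplicities) are λ = -2 with multiplicity 4.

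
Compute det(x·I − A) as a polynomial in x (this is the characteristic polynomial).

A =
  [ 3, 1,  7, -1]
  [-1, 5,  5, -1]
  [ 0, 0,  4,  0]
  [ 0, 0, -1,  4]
x^4 - 16*x^3 + 96*x^2 - 256*x + 256

Expanding det(x·I − A) (e.g. by cofactor expansion or by noting that A is similar to its Jordan form J, which has the same characteristic polynomial as A) gives
  χ_A(x) = x^4 - 16*x^3 + 96*x^2 - 256*x + 256
which factors as (x - 4)^4. The eigenvalues (with algebraic multiplicities) are λ = 4 with multiplicity 4.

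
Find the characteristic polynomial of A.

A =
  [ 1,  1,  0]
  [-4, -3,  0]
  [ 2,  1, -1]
x^3 + 3*x^2 + 3*x + 1

Expanding det(x·I − A) (e.g. by cofactor expansion or by noting that A is similar to its Jordan form J, which has the same characteristic polynomial as A) gives
  χ_A(x) = x^3 + 3*x^2 + 3*x + 1
which factors as (x + 1)^3. The eigenvalues (with algebraic multiplicities) are λ = -1 with multiplicity 3.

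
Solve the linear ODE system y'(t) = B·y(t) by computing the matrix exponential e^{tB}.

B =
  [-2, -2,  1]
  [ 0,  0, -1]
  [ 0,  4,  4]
e^{tB} =
  [exp(-2*t), 2*t*exp(2*t) - exp(2*t) + exp(-2*t), t*exp(2*t)]
  [0, -2*t*exp(2*t) + exp(2*t), -t*exp(2*t)]
  [0, 4*t*exp(2*t), 2*t*exp(2*t) + exp(2*t)]

Strategy: write B = P · J · P⁻¹ where J is a Jordan canonical form, so e^{tB} = P · e^{tJ} · P⁻¹, and e^{tJ} can be computed block-by-block.

B has Jordan form
J =
  [-2, 0, 0]
  [ 0, 2, 1]
  [ 0, 0, 2]
(up to reordering of blocks).

Per-block formulas:
  For a 1×1 block at λ = -2: exp(t · [-2]) = [e^(-2t)].
  For a 2×2 Jordan block J_2(2): exp(t · J_2(2)) = e^(2t)·(I + t·N), where N is the 2×2 nilpotent shift.

After assembling e^{tJ} and conjugating by P, we get:

e^{tB} =
  [exp(-2*t), 2*t*exp(2*t) - exp(2*t) + exp(-2*t), t*exp(2*t)]
  [0, -2*t*exp(2*t) + exp(2*t), -t*exp(2*t)]
  [0, 4*t*exp(2*t), 2*t*exp(2*t) + exp(2*t)]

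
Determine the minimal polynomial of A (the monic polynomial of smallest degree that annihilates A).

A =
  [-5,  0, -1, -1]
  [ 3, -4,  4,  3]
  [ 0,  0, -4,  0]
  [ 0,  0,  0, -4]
x^3 + 13*x^2 + 56*x + 80

The characteristic polynomial is χ_A(x) = (x + 4)^3*(x + 5), so the eigenvalues are known. The minimal polynomial is
  m_A(x) = Π_λ (x − λ)^{k_λ}
where k_λ is the size of the *largest* Jordan block for λ (equivalently, the smallest k with (A − λI)^k v = 0 for every generalised eigenvector v of λ).

  λ = -5: largest Jordan block has size 1, contributing (x + 5)
  λ = -4: largest Jordan block has size 2, contributing (x + 4)^2

So m_A(x) = (x + 4)^2*(x + 5) = x^3 + 13*x^2 + 56*x + 80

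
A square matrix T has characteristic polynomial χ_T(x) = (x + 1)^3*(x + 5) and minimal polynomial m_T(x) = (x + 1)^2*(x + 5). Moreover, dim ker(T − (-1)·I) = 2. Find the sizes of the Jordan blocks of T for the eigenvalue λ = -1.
Block sizes for λ = -1: [2, 1]

Step 1 — from the characteristic polynomial, algebraic multiplicity of λ = -1 is 3. From dim ker(T − (-1)·I) = 2, there are exactly 2 Jordan blocks for λ = -1.
Step 2 — from the minimal polynomial, the factor (x + 1)^2 tells us the largest block for λ = -1 has size 2.
Step 3 — with total size 3, 2 blocks, and largest block 2, the block sizes (in nonincreasing order) are [2, 1].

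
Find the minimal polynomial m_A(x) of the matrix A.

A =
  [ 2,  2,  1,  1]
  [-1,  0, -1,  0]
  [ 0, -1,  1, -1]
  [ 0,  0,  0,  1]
x^3 - 3*x^2 + 3*x - 1

The characteristic polynomial is χ_A(x) = (x - 1)^4, so the eigenvalues are known. The minimal polynomial is
  m_A(x) = Π_λ (x − λ)^{k_λ}
where k_λ is the size of the *largest* Jordan block for λ (equivalently, the smallest k with (A − λI)^k v = 0 for every generalised eigenvector v of λ).

  λ = 1: largest Jordan block has size 3, contributing (x − 1)^3

So m_A(x) = (x - 1)^3 = x^3 - 3*x^2 + 3*x - 1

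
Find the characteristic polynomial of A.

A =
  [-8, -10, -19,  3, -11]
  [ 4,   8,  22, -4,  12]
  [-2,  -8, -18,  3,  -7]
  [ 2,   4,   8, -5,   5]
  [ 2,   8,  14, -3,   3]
x^5 + 20*x^4 + 160*x^3 + 640*x^2 + 1280*x + 1024

Expanding det(x·I − A) (e.g. by cofactor expansion or by noting that A is similar to its Jordan form J, which has the same characteristic polynomial as A) gives
  χ_A(x) = x^5 + 20*x^4 + 160*x^3 + 640*x^2 + 1280*x + 1024
which factors as (x + 4)^5. The eigenvalues (with algebraic multiplicities) are λ = -4 with multiplicity 5.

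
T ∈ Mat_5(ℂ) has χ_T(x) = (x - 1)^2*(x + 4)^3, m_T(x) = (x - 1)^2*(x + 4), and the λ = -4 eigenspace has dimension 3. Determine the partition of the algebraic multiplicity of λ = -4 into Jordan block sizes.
Block sizes for λ = -4: [1, 1, 1]

Step 1 — from the characteristic polynomial, algebraic multiplicity of λ = -4 is 3. From dim ker(T − (-4)·I) = 3, there are exactly 3 Jordan blocks for λ = -4.
Step 2 — from the minimal polynomial, the factor (x + 4) tells us the largest block for λ = -4 has size 1.
Step 3 — with total size 3, 3 blocks, and largest block 1, the block sizes (in nonincreasing order) are [1, 1, 1].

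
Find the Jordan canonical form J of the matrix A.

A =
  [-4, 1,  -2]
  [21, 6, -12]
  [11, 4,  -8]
J_2(-3) ⊕ J_1(0)

The characteristic polynomial is
  det(x·I − A) = x^3 + 6*x^2 + 9*x = x*(x + 3)^2

Eigenvalues and multiplicities (the geometric multiplicity of λ is n − rank(A − λI), which equals the number of Jordan blocks for λ):
  λ = -3: algebraic multiplicity = 2, geometric multiplicity = 1
  λ = 0: algebraic multiplicity = 1, geometric multiplicity = 1

Determining the block sizes for each eigenvalue:
  λ = -3: one block (gm = 1), so the single block has size am = 2 → block sizes [2]
  λ = 0: one block (gm = 1), so the single block has size am = 1 → block sizes [1]

Assembling the blocks gives a Jordan form
J =
  [-3,  1, 0]
  [ 0, -3, 0]
  [ 0,  0, 0]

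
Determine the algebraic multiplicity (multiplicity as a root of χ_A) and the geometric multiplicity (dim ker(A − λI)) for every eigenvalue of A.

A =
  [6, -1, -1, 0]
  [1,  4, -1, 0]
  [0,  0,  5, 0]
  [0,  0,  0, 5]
λ = 5: alg = 4, geom = 3

Step 1 — factor the characteristic polynomial to read off the algebraic multiplicities:
  χ_A(x) = (x - 5)^4

Step 2 — compute geometric multiplicities via the rank-nullity identity g(λ) = n − rank(A − λI):
  rank(A − (5)·I) = 1, so dim ker(A − (5)·I) = n − 1 = 3

Summary:
  λ = 5: algebraic multiplicity = 4, geometric multiplicity = 3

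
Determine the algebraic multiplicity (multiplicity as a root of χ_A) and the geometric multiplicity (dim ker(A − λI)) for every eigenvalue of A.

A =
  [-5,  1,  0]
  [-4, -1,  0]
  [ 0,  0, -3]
λ = -3: alg = 3, geom = 2

Step 1 — factor the characteristic polynomial to read off the algebraic multiplicities:
  χ_A(x) = (x + 3)^3

Step 2 — compute geometric multiplicities via the rank-nullity identity g(λ) = n − rank(A − λI):
  rank(A − (-3)·I) = 1, so dim ker(A − (-3)·I) = n − 1 = 2

Summary:
  λ = -3: algebraic multiplicity = 3, geometric multiplicity = 2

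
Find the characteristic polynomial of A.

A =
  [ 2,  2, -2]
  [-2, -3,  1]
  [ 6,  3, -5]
x^3 + 6*x^2 + 12*x + 8

Expanding det(x·I − A) (e.g. by cofactor expansion or by noting that A is similar to its Jordan form J, which has the same characteristic polynomial as A) gives
  χ_A(x) = x^3 + 6*x^2 + 12*x + 8
which factors as (x + 2)^3. The eigenvalues (with algebraic multiplicities) are λ = -2 with multiplicity 3.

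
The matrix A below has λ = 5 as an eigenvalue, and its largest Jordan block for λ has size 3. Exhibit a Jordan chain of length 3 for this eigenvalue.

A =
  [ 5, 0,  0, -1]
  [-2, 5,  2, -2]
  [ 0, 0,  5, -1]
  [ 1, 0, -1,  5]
A Jordan chain for λ = 5 of length 3:
v_1 = (-1, -2, -1, 0)ᵀ
v_2 = (0, -2, 0, 1)ᵀ
v_3 = (1, 0, 0, 0)ᵀ

Let N = A − (5)·I. We want v_3 with N^3 v_3 = 0 but N^2 v_3 ≠ 0; then v_{j-1} := N · v_j for j = 3, …, 2.

Pick v_3 = (1, 0, 0, 0)ᵀ.
Then v_2 = N · v_3 = (0, -2, 0, 1)ᵀ.
Then v_1 = N · v_2 = (-1, -2, -1, 0)ᵀ.

Sanity check: (A − (5)·I) v_1 = (0, 0, 0, 0)ᵀ = 0. ✓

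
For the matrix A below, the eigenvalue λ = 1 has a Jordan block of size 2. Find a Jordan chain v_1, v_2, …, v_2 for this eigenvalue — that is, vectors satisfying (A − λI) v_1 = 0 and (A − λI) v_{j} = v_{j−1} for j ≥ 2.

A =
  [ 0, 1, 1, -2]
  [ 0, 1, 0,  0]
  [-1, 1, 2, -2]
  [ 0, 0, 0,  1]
A Jordan chain for λ = 1 of length 2:
v_1 = (-1, 0, -1, 0)ᵀ
v_2 = (1, 0, 0, 0)ᵀ

Let N = A − (1)·I. We want v_2 with N^2 v_2 = 0 but N^1 v_2 ≠ 0; then v_{j-1} := N · v_j for j = 2, …, 2.

Pick v_2 = (1, 0, 0, 0)ᵀ.
Then v_1 = N · v_2 = (-1, 0, -1, 0)ᵀ.

Sanity check: (A − (1)·I) v_1 = (0, 0, 0, 0)ᵀ = 0. ✓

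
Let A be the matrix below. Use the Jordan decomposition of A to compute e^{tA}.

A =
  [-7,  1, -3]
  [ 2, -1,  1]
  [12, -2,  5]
e^{tA} =
  [t^2*exp(-t) - 6*t*exp(-t) + exp(-t), t*exp(-t), t^2*exp(-t)/2 - 3*t*exp(-t)]
  [2*t*exp(-t), exp(-t), t*exp(-t)]
  [-2*t^2*exp(-t) + 12*t*exp(-t), -2*t*exp(-t), -t^2*exp(-t) + 6*t*exp(-t) + exp(-t)]

Strategy: write A = P · J · P⁻¹ where J is a Jordan canonical form, so e^{tA} = P · e^{tJ} · P⁻¹, and e^{tJ} can be computed block-by-block.

A has Jordan form
J =
  [-1,  1,  0]
  [ 0, -1,  1]
  [ 0,  0, -1]
(up to reordering of blocks).

Per-block formulas:
  For a 3×3 Jordan block J_3(-1): exp(t · J_3(-1)) = e^(-1t)·(I + t·N + (t^2/2)·N^2), where N is the 3×3 nilpotent shift.

After assembling e^{tJ} and conjugating by P, we get:

e^{tA} =
  [t^2*exp(-t) - 6*t*exp(-t) + exp(-t), t*exp(-t), t^2*exp(-t)/2 - 3*t*exp(-t)]
  [2*t*exp(-t), exp(-t), t*exp(-t)]
  [-2*t^2*exp(-t) + 12*t*exp(-t), -2*t*exp(-t), -t^2*exp(-t) + 6*t*exp(-t) + exp(-t)]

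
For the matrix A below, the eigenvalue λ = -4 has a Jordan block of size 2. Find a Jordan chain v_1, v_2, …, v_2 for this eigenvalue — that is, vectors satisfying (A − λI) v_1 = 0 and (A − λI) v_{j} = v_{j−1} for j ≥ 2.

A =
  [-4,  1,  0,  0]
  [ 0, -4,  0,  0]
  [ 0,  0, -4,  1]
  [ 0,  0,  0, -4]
A Jordan chain for λ = -4 of length 2:
v_1 = (1, 0, 0, 0)ᵀ
v_2 = (0, 1, 0, 0)ᵀ

Let N = A − (-4)·I. We want v_2 with N^2 v_2 = 0 but N^1 v_2 ≠ 0; then v_{j-1} := N · v_j for j = 2, …, 2.

Pick v_2 = (0, 1, 0, 0)ᵀ.
Then v_1 = N · v_2 = (1, 0, 0, 0)ᵀ.

Sanity check: (A − (-4)·I) v_1 = (0, 0, 0, 0)ᵀ = 0. ✓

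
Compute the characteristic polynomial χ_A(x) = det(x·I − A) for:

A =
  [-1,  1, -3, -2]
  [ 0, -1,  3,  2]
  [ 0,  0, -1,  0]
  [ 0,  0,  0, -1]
x^4 + 4*x^3 + 6*x^2 + 4*x + 1

Expanding det(x·I − A) (e.g. by cofactor expansion or by noting that A is similar to its Jordan form J, which has the same characteristic polynomial as A) gives
  χ_A(x) = x^4 + 4*x^3 + 6*x^2 + 4*x + 1
which factors as (x + 1)^4. The eigenvalues (with algebraic multiplicities) are λ = -1 with multiplicity 4.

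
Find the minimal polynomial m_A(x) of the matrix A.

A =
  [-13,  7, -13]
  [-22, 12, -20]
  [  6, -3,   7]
x^3 - 6*x^2 + 9*x - 4

The characteristic polynomial is χ_A(x) = (x - 4)*(x - 1)^2, so the eigenvalues are known. The minimal polynomial is
  m_A(x) = Π_λ (x − λ)^{k_λ}
where k_λ is the size of the *largest* Jordan block for λ (equivalently, the smallest k with (A − λI)^k v = 0 for every generalised eigenvector v of λ).

  λ = 1: largest Jordan block has size 2, contributing (x − 1)^2
  λ = 4: largest Jordan block has size 1, contributing (x − 4)

So m_A(x) = (x - 4)*(x - 1)^2 = x^3 - 6*x^2 + 9*x - 4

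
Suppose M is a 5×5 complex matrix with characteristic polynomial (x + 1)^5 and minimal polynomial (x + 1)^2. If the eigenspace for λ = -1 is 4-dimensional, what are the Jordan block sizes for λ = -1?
Block sizes for λ = -1: [2, 1, 1, 1]

Step 1 — from the characteristic polynomial, algebraic multiplicity of λ = -1 is 5. From dim ker(M − (-1)·I) = 4, there are exactly 4 Jordan blocks for λ = -1.
Step 2 — from the minimal polynomial, the factor (x + 1)^2 tells us the largest block for λ = -1 has size 2.
Step 3 — with total size 5, 4 blocks, and largest block 2, the block sizes (in nonincreasing order) are [2, 1, 1, 1].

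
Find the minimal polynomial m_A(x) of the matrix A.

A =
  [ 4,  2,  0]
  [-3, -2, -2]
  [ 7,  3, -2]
x^3

The characteristic polynomial is χ_A(x) = x^3, so the eigenvalues are known. The minimal polynomial is
  m_A(x) = Π_λ (x − λ)^{k_λ}
where k_λ is the size of the *largest* Jordan block for λ (equivalently, the smallest k with (A − λI)^k v = 0 for every generalised eigenvector v of λ).

  λ = 0: largest Jordan block has size 3, contributing (x − 0)^3

So m_A(x) = x^3 = x^3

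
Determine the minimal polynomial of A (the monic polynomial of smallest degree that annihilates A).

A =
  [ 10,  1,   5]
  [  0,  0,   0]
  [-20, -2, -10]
x^2

The characteristic polynomial is χ_A(x) = x^3, so the eigenvalues are known. The minimal polynomial is
  m_A(x) = Π_λ (x − λ)^{k_λ}
where k_λ is the size of the *largest* Jordan block for λ (equivalently, the smallest k with (A − λI)^k v = 0 for every generalised eigenvector v of λ).

  λ = 0: largest Jordan block has size 2, contributing (x − 0)^2

So m_A(x) = x^2 = x^2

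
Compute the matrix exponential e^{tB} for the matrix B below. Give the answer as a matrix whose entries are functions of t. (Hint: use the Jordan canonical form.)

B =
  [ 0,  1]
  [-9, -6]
e^{tB} =
  [3*t*exp(-3*t) + exp(-3*t), t*exp(-3*t)]
  [-9*t*exp(-3*t), -3*t*exp(-3*t) + exp(-3*t)]

Strategy: write B = P · J · P⁻¹ where J is a Jordan canonical form, so e^{tB} = P · e^{tJ} · P⁻¹, and e^{tJ} can be computed block-by-block.

B has Jordan form
J =
  [-3,  1]
  [ 0, -3]
(up to reordering of blocks).

Per-block formulas:
  For a 2×2 Jordan block J_2(-3): exp(t · J_2(-3)) = e^(-3t)·(I + t·N), where N is the 2×2 nilpotent shift.

After assembling e^{tJ} and conjugating by P, we get:

e^{tB} =
  [3*t*exp(-3*t) + exp(-3*t), t*exp(-3*t)]
  [-9*t*exp(-3*t), -3*t*exp(-3*t) + exp(-3*t)]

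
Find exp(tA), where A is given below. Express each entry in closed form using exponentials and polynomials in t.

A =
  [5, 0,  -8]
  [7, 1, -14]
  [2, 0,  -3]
e^{tA} =
  [4*t*exp(t) + exp(t), 0, -8*t*exp(t)]
  [7*t*exp(t), exp(t), -14*t*exp(t)]
  [2*t*exp(t), 0, -4*t*exp(t) + exp(t)]

Strategy: write A = P · J · P⁻¹ where J is a Jordan canonical form, so e^{tA} = P · e^{tJ} · P⁻¹, and e^{tJ} can be computed block-by-block.

A has Jordan form
J =
  [1, 1, 0]
  [0, 1, 0]
  [0, 0, 1]
(up to reordering of blocks).

Per-block formulas:
  For a 2×2 Jordan block J_2(1): exp(t · J_2(1)) = e^(1t)·(I + t·N), where N is the 2×2 nilpotent shift.
  For a 1×1 block at λ = 1: exp(t · [1]) = [e^(1t)].

After assembling e^{tJ} and conjugating by P, we get:

e^{tA} =
  [4*t*exp(t) + exp(t), 0, -8*t*exp(t)]
  [7*t*exp(t), exp(t), -14*t*exp(t)]
  [2*t*exp(t), 0, -4*t*exp(t) + exp(t)]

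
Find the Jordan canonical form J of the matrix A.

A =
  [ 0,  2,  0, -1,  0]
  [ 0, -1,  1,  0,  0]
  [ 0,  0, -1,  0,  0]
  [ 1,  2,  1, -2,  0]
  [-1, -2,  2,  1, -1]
J_3(-1) ⊕ J_1(-1) ⊕ J_1(-1)

The characteristic polynomial is
  det(x·I − A) = x^5 + 5*x^4 + 10*x^3 + 10*x^2 + 5*x + 1 = (x + 1)^5

Eigenvalues and multiplicities (the geometric multiplicity of λ is n − rank(A − λI), which equals the number of Jordan blocks for λ):
  λ = -1: algebraic multiplicity = 5, geometric multiplicity = 3

Determining the block sizes for each eigenvalue:
  λ = -1: with am = 5 and gm = 3, the partition is not yet determined (e.g. several partitions of 5 into 3 parts exist). Let N = A − (-1)·I. Computing rank(N^1) = 2, rank(N^2) = 1, rank(N^3) = 0; the number of blocks of size ≥ j is rank(N^{j−1}) − rank(N^j), giving [3, 1, 1]. So we have 1 block(s) of size 3, 2 block(s) of size 1 → block sizes [3, 1, 1]

Assembling the blocks gives a Jordan form
J =
  [-1,  1,  0,  0,  0]
  [ 0, -1,  1,  0,  0]
  [ 0,  0, -1,  0,  0]
  [ 0,  0,  0, -1,  0]
  [ 0,  0,  0,  0, -1]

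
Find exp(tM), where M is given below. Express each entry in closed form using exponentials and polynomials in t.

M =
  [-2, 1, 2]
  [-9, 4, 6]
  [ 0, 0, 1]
e^{tM} =
  [-3*t*exp(t) + exp(t), t*exp(t), 2*t*exp(t)]
  [-9*t*exp(t), 3*t*exp(t) + exp(t), 6*t*exp(t)]
  [0, 0, exp(t)]

Strategy: write M = P · J · P⁻¹ where J is a Jordan canonical form, so e^{tM} = P · e^{tJ} · P⁻¹, and e^{tJ} can be computed block-by-block.

M has Jordan form
J =
  [1, 1, 0]
  [0, 1, 0]
  [0, 0, 1]
(up to reordering of blocks).

Per-block formulas:
  For a 1×1 block at λ = 1: exp(t · [1]) = [e^(1t)].
  For a 2×2 Jordan block J_2(1): exp(t · J_2(1)) = e^(1t)·(I + t·N), where N is the 2×2 nilpotent shift.

After assembling e^{tJ} and conjugating by P, we get:

e^{tM} =
  [-3*t*exp(t) + exp(t), t*exp(t), 2*t*exp(t)]
  [-9*t*exp(t), 3*t*exp(t) + exp(t), 6*t*exp(t)]
  [0, 0, exp(t)]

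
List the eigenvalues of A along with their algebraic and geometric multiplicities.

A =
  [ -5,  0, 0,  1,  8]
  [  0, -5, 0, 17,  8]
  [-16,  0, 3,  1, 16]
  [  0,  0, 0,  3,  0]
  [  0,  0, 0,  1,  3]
λ = -5: alg = 2, geom = 2; λ = 3: alg = 3, geom = 2

Step 1 — factor the characteristic polynomial to read off the algebraic multiplicities:
  χ_A(x) = (x - 3)^3*(x + 5)^2

Step 2 — compute geometric multiplicities via the rank-nullity identity g(λ) = n − rank(A − λI):
  rank(A − (-5)·I) = 3, so dim ker(A − (-5)·I) = n − 3 = 2
  rank(A − (3)·I) = 3, so dim ker(A − (3)·I) = n − 3 = 2

Summary:
  λ = -5: algebraic multiplicity = 2, geometric multiplicity = 2
  λ = 3: algebraic multiplicity = 3, geometric multiplicity = 2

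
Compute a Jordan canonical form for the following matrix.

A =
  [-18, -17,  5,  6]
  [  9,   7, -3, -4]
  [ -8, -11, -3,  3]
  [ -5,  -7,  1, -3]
J_1(-5) ⊕ J_3(-4)

The characteristic polynomial is
  det(x·I − A) = x^4 + 17*x^3 + 108*x^2 + 304*x + 320 = (x + 4)^3*(x + 5)

Eigenvalues and multiplicities (the geometric multiplicity of λ is n − rank(A − λI), which equals the number of Jordan blocks for λ):
  λ = -5: algebraic multiplicity = 1, geometric multiplicity = 1
  λ = -4: algebraic multiplicity = 3, geometric multiplicity = 1

Determining the block sizes for each eigenvalue:
  λ = -5: one block (gm = 1), so the single block has size am = 1 → block sizes [1]
  λ = -4: one block (gm = 1), so the single block has size am = 3 → block sizes [3]

Assembling the blocks gives a Jordan form
J =
  [-5,  0,  0,  0]
  [ 0, -4,  1,  0]
  [ 0,  0, -4,  1]
  [ 0,  0,  0, -4]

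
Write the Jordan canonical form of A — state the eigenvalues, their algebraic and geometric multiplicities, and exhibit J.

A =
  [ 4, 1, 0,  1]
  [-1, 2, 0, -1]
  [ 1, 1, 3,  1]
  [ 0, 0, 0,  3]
J_2(3) ⊕ J_1(3) ⊕ J_1(3)

The characteristic polynomial is
  det(x·I − A) = x^4 - 12*x^3 + 54*x^2 - 108*x + 81 = (x - 3)^4

Eigenvalues and multiplicities (the geometric multiplicity of λ is n − rank(A − λI), which equals the number of Jordan blocks for λ):
  λ = 3: algebraic multiplicity = 4, geometric multiplicity = 3

Determining the block sizes for each eigenvalue:
  λ = 3: 3 blocks summing to 4 forces exactly one block of size 2 and the rest size 1 → block sizes [2, 1, 1]

Assembling the blocks gives a Jordan form
J =
  [3, 1, 0, 0]
  [0, 3, 0, 0]
  [0, 0, 3, 0]
  [0, 0, 0, 3]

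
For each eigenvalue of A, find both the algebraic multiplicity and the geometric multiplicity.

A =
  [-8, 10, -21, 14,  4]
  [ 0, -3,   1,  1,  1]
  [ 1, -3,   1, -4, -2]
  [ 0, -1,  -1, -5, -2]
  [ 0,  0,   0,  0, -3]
λ = -4: alg = 3, geom = 1; λ = -3: alg = 2, geom = 2

Step 1 — factor the characteristic polynomial to read off the algebraic multiplicities:
  χ_A(x) = (x + 3)^2*(x + 4)^3

Step 2 — compute geometric multiplicities via the rank-nullity identity g(λ) = n − rank(A − λI):
  rank(A − (-4)·I) = 4, so dim ker(A − (-4)·I) = n − 4 = 1
  rank(A − (-3)·I) = 3, so dim ker(A − (-3)·I) = n − 3 = 2

Summary:
  λ = -4: algebraic multiplicity = 3, geometric multiplicity = 1
  λ = -3: algebraic multiplicity = 2, geometric multiplicity = 2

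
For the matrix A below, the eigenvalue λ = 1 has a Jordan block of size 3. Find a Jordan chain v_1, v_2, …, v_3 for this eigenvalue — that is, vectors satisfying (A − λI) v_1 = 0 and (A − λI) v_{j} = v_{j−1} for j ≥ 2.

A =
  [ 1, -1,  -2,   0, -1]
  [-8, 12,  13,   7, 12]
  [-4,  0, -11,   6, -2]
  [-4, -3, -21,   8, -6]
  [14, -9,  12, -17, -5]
A Jordan chain for λ = 1 of length 3:
v_1 = (2, 0, -4, -4, 8)ᵀ
v_2 = (0, -8, -4, -4, 14)ᵀ
v_3 = (1, 0, 0, 0, 0)ᵀ

Let N = A − (1)·I. We want v_3 with N^3 v_3 = 0 but N^2 v_3 ≠ 0; then v_{j-1} := N · v_j for j = 3, …, 2.

Pick v_3 = (1, 0, 0, 0, 0)ᵀ.
Then v_2 = N · v_3 = (0, -8, -4, -4, 14)ᵀ.
Then v_1 = N · v_2 = (2, 0, -4, -4, 8)ᵀ.

Sanity check: (A − (1)·I) v_1 = (0, 0, 0, 0, 0)ᵀ = 0. ✓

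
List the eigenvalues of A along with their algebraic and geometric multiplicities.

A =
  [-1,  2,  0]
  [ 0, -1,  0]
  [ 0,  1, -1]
λ = -1: alg = 3, geom = 2

Step 1 — factor the characteristic polynomial to read off the algebraic multiplicities:
  χ_A(x) = (x + 1)^3

Step 2 — compute geometric multiplicities via the rank-nullity identity g(λ) = n − rank(A − λI):
  rank(A − (-1)·I) = 1, so dim ker(A − (-1)·I) = n − 1 = 2

Summary:
  λ = -1: algebraic multiplicity = 3, geometric multiplicity = 2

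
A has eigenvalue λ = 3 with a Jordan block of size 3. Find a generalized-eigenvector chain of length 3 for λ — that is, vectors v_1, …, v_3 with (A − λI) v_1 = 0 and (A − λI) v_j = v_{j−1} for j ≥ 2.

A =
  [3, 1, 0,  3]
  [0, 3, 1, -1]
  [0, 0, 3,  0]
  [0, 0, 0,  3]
A Jordan chain for λ = 3 of length 3:
v_1 = (1, 0, 0, 0)ᵀ
v_2 = (0, 1, 0, 0)ᵀ
v_3 = (0, 0, 1, 0)ᵀ

Let N = A − (3)·I. We want v_3 with N^3 v_3 = 0 but N^2 v_3 ≠ 0; then v_{j-1} := N · v_j for j = 3, …, 2.

Pick v_3 = (0, 0, 1, 0)ᵀ.
Then v_2 = N · v_3 = (0, 1, 0, 0)ᵀ.
Then v_1 = N · v_2 = (1, 0, 0, 0)ᵀ.

Sanity check: (A − (3)·I) v_1 = (0, 0, 0, 0)ᵀ = 0. ✓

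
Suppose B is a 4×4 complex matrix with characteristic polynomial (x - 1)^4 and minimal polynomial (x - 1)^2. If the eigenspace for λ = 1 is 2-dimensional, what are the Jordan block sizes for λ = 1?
Block sizes for λ = 1: [2, 2]

Step 1 — from the characteristic polynomial, algebraic multiplicity of λ = 1 is 4. From dim ker(B − (1)·I) = 2, there are exactly 2 Jordan blocks for λ = 1.
Step 2 — from the minimal polynomial, the factor (x − 1)^2 tells us the largest block for λ = 1 has size 2.
Step 3 — with total size 4, 2 blocks, and largest block 2, the block sizes (in nonincreasing order) are [2, 2].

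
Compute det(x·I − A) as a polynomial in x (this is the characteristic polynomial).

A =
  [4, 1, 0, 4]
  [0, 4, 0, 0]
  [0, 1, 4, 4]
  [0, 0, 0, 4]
x^4 - 16*x^3 + 96*x^2 - 256*x + 256

Expanding det(x·I − A) (e.g. by cofactor expansion or by noting that A is similar to its Jordan form J, which has the same characteristic polynomial as A) gives
  χ_A(x) = x^4 - 16*x^3 + 96*x^2 - 256*x + 256
which factors as (x - 4)^4. The eigenvalues (with algebraic multiplicities) are λ = 4 with multiplicity 4.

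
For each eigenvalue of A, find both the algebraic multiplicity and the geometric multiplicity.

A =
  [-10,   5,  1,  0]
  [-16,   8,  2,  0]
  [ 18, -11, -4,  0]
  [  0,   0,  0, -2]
λ = -2: alg = 4, geom = 2

Step 1 — factor the characteristic polynomial to read off the algebraic multiplicities:
  χ_A(x) = (x + 2)^4

Step 2 — compute geometric multiplicities via the rank-nullity identity g(λ) = n − rank(A − λI):
  rank(A − (-2)·I) = 2, so dim ker(A − (-2)·I) = n − 2 = 2

Summary:
  λ = -2: algebraic multiplicity = 4, geometric multiplicity = 2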